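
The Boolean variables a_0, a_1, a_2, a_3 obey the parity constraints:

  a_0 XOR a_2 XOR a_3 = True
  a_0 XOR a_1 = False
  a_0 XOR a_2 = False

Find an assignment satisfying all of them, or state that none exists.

a_0 = True; a_1 = True; a_2 = True; a_3 = True

a_0 XOR a_2 XOR a_3 = T XOR T XOR T = True ✓
a_0 XOR a_1 = T XOR T = False ✓
a_0 XOR a_2 = T XOR T = False ✓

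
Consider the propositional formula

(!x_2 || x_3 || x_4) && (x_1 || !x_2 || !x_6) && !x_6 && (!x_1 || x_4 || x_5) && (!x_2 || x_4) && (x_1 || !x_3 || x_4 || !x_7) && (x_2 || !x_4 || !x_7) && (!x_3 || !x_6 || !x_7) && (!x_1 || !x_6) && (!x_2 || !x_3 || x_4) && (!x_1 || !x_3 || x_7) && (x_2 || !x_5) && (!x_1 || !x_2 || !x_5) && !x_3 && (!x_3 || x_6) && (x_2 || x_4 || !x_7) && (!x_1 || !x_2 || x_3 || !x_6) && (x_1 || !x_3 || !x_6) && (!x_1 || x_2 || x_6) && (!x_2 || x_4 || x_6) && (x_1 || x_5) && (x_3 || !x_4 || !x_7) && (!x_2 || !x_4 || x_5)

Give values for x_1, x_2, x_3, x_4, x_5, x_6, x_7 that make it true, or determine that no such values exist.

x_1 = False, x_2 = True, x_3 = False, x_4 = True, x_5 = True, x_6 = False, x_7 = False

Unit clause (!x_6) forces x_6 = False.
Unit clause (!x_3) forces x_3 = False.
Try x_1 = True:
  (!x_1 || x_2 || x_6) forces x_2 = True.
  (!x_2 || x_3 || x_4) forces x_4 = True.
  (!x_1 || !x_2 || !x_5) forces x_5 = False.
  clause (!x_2 || !x_4 || x_5) is falsified — backtrack.
So x_1 = False.
  then (x_1 || x_5) forces x_5 = True.
  then (x_2 || !x_5) forces x_2 = True.
  then (!x_2 || x_4 || x_6) forces x_4 = True.
  then (x_3 || !x_4 || !x_7) forces x_7 = False.
All clauses satisfied.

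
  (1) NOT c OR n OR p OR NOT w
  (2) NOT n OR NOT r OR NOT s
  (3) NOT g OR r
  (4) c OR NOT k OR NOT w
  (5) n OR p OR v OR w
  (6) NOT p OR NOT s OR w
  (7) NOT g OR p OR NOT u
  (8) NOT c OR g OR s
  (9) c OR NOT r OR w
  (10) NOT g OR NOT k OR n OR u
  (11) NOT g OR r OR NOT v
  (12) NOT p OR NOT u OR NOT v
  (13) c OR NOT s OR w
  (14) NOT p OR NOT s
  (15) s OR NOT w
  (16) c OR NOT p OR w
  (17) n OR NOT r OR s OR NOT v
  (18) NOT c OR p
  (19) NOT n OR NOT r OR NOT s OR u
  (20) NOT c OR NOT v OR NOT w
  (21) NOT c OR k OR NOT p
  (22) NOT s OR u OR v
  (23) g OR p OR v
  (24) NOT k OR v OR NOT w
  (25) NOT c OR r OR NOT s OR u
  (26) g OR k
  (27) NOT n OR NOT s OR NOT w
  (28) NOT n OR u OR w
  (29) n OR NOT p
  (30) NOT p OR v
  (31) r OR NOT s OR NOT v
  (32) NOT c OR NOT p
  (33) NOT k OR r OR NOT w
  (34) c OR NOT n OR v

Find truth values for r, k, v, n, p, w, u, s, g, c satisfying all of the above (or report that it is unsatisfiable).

r=F; k=T; v=T; n=F; p=F; w=F; u=T; s=F; g=F; c=F

Set r = False.
  then (NOT g OR r) forces g = False.
  then (g OR k) forces k = True.
  then (NOT k OR r OR NOT w) forces w = False.
Try v = False:
  (g OR p OR v) forces p = True.
  clause (NOT p OR v) is falsified — backtrack.
So v = True.
  then (r OR NOT s OR NOT v) forces s = False.
  then (NOT c OR g OR s) forces c = False.
  then (c OR NOT p OR w) forces p = False.
Set n = False.
Set u = True.
All clauses satisfied.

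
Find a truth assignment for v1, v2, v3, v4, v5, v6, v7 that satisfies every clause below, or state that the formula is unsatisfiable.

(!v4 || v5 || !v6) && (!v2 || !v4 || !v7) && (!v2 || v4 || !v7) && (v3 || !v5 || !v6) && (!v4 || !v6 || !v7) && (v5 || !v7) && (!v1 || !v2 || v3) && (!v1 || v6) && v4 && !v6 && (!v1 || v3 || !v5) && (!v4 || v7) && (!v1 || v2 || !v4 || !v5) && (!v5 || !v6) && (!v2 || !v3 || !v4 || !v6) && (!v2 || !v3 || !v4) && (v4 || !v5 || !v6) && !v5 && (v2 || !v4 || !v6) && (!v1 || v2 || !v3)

UNSATISFIABLE

Case v5 = True:
  Clause (!v5) is falsified — contradiction.
Case v5 = False:
  (v5 || !v7) forces v7 = False.
  (v4) forces v4 = True.
  Clause (!v4 || v7) is falsified — contradiction.
Both cases fail, so the formula is unsatisfiable.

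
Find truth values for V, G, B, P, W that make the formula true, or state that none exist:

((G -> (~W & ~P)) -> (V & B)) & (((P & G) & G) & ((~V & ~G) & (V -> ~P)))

Case G = True: the conjunct ~G is False.
Case G = False: the conjunct G is False.
Both cases fail — unsatisfiable.

Unsatisfiable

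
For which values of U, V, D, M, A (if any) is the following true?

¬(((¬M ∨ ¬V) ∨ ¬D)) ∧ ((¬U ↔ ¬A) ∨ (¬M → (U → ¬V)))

U: False, V: True, D: True, M: True, A: True

  ¬(((¬M ∨ ¬V) ∨ ¬D)) = True
    (¬M ∨ ¬V) ∨ ¬D = False
      ¬M ∨ ¬V = False
        ¬M = False
        ¬V = False
      ¬D = False
  (¬U ↔ ¬A) ∨ (¬M → (U → ¬V)) = True
    ¬U ↔ ¬A = False
      ¬U = True
      ¬A = False
    ¬M → (U → ¬V) = True
      ¬M = False
      U → ¬V = True
        ¬V = False
Both conjuncts True, so the formula holds.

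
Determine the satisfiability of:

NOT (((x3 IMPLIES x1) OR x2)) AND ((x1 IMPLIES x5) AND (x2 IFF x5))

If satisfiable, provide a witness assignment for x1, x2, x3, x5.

x1 = False; x2 = False; x3 = True; x5 = False

  NOT (((x3 IMPLIES x1) OR x2)) = True
    (x3 IMPLIES x1) OR x2 = False
      x3 IMPLIES x1 = False
  (x1 IMPLIES x5) AND (x2 IFF x5) = True
    x1 IMPLIES x5 = True
    x2 IFF x5 = True
Both conjuncts True, so the formula holds.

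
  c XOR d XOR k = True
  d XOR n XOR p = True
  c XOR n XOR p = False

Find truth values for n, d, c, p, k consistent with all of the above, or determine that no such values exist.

n = False, d = True, c = False, p = False, k = False

c XOR d XOR k = F XOR T XOR F = True ✓
d XOR n XOR p = T XOR F XOR F = True ✓
c XOR n XOR p = F XOR F XOR F = False ✓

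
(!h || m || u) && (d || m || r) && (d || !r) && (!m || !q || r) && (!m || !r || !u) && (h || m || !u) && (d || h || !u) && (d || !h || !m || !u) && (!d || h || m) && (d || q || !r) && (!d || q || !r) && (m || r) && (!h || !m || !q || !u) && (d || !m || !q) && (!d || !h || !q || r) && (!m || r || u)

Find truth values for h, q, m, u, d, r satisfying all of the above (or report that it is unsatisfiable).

h = False, q = False, m = True, u = True, d = True, r = False

Set h = False.
Set q = False.
Try m = False:
  (h || m || !u) forces u = False.
  (!d || h || m) forces d = False.
  (d || m || r) forces r = True.
  clause (d || !r) is falsified — backtrack.
So m = True.
Try u = False:
  (!m || r || u) forces r = True.
  (d || !r) forces d = True.
  clause (!d || q || !r) is falsified — backtrack.
So u = True.
  then (!m || !r || !u) forces r = False.
  then (d || h || !u) forces d = True.
All clauses satisfied.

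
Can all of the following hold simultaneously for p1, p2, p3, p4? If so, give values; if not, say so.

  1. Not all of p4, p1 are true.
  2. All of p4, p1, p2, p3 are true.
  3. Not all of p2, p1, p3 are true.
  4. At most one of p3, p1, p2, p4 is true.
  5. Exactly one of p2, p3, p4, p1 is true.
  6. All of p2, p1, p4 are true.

No satisfying assignment exists.

Case p2 = True:
  (2) forces p4 = True.
  Constraint (4) is violated (p2=T, p4=T) — contradiction.
Case p2 = False:
  Constraint (2) is violated (p2=F) — contradiction.
Both cases fail — unsatisfiable.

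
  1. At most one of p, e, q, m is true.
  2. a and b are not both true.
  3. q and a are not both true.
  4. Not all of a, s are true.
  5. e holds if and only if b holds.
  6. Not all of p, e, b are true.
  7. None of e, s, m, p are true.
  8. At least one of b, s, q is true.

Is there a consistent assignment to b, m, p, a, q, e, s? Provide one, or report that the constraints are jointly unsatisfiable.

b = False, m = False, p = False, a = False, q = True, e = False, s = False

  (1) {p, e, q, m}: 1 true — at most one ✓
  (2) a=F, b=F — not both ✓
  (3) q=T, a=F — not both ✓
  (4) {a, s}: 0/2 true — not all ✓
  (5) e=F, b=F — same ✓
  (6) {p, e, b}: 0/3 true — not all ✓
  (7) {e, s, m, p}: 0 true — none ✓
  (8) {b, s, q}: 1 true — at least one ✓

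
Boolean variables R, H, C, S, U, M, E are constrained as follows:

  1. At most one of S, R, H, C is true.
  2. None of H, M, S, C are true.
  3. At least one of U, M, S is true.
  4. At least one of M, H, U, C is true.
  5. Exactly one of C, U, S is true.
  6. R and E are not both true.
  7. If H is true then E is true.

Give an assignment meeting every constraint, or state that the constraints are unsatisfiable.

R = False, H = False, C = False, S = False, U = True, M = False, E = True

  (1) {S, R, H, C}: 0 true — at most one ✓
  (2) {H, M, S, C}: 0 true — none ✓
  (3) {U, M, S}: 1 true — at least one ✓
  (4) {M, H, U, C}: 1 true — at least one ✓
  (5) {C, U, S}: 1 true — exactly one ✓
  (6) R=F, E=T — not both ✓
  (7) H=F ⇒ E: vacuous ✓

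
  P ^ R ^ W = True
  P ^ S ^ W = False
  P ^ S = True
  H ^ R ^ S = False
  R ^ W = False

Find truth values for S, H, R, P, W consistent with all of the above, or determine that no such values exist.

S = False; H = True; R = True; P = True; W = True

P ^ R ^ W = T ^ T ^ T = True ✓
P ^ S ^ W = T ^ F ^ T = False ✓
P ^ S = T ^ F = True ✓
H ^ R ^ S = T ^ T ^ F = False ✓
R ^ W = T ^ T = False ✓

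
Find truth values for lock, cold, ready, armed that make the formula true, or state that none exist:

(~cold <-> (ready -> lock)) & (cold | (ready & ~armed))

lock: False, cold: True, ready: True, armed: True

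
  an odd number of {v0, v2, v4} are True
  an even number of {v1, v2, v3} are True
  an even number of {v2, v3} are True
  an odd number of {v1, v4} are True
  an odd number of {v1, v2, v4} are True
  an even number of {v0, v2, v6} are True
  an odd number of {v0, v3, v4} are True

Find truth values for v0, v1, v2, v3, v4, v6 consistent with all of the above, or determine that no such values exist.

v0: False, v1: False, v2: False, v3: False, v4: True, v6: False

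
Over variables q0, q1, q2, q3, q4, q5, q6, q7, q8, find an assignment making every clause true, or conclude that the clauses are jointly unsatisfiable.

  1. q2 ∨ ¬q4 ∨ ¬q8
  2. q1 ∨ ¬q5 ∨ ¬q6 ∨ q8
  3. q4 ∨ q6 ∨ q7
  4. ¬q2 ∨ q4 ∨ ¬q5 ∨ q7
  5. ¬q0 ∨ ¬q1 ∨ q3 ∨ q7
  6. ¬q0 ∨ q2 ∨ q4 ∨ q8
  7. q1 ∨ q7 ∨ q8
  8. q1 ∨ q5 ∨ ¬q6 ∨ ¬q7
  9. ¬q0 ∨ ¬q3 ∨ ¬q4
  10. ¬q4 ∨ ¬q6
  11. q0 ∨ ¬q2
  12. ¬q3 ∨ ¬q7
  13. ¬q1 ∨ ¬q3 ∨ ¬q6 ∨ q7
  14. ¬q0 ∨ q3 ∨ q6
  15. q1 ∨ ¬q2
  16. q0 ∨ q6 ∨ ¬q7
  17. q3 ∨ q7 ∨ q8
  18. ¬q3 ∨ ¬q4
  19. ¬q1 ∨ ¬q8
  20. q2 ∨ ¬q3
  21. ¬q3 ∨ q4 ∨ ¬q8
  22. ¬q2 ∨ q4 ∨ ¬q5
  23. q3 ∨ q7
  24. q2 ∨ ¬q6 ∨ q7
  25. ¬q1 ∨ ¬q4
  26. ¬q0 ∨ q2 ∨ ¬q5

Set q0 = False.
  then (q0 ∨ ¬q2) forces q2 = False.
  then (q2 ∨ ¬q3) forces q3 = False.
  then (q3 ∨ q7) forces q7 = True.
  then (q0 ∨ q6 ∨ ¬q7) forces q6 = True.
  then (¬q4 ∨ ¬q6) forces q4 = False.
Set q1 = True.
  then (¬q1 ∨ ¬q8) forces q8 = False.
Set q5 = True.
All clauses satisfied.

q0: False; q1: True; q2: False; q3: False; q4: False; q5: True; q6: True; q7: True; q8: False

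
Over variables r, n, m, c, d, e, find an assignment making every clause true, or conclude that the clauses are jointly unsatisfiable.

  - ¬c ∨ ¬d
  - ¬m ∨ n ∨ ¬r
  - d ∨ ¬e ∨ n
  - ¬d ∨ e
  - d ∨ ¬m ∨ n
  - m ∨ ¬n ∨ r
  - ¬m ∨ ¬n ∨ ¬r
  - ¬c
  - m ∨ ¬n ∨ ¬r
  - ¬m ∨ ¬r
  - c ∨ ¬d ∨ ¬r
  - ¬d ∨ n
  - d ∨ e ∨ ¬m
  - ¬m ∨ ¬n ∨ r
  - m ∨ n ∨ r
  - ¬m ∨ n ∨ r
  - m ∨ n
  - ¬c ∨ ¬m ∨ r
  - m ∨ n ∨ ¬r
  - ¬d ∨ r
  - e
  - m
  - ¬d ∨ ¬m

Case m = True:
  (¬c) forces c = False.
  (¬m ∨ ¬r) forces r = False.
  (¬m ∨ ¬n ∨ r) forces n = False.
  Clause (¬m ∨ n ∨ r) is falsified — contradiction.
Case m = False:
  Clause (m) is falsified — contradiction.
Both cases fail, so the formula is unsatisfiable.

The formula is unsatisfiable.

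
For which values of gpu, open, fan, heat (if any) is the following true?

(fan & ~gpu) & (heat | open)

gpu = False; open = False; fan = True; heat = True

  fan & ~gpu = True
    ~gpu = True
  heat | open = True
Both conjuncts True, so the formula holds.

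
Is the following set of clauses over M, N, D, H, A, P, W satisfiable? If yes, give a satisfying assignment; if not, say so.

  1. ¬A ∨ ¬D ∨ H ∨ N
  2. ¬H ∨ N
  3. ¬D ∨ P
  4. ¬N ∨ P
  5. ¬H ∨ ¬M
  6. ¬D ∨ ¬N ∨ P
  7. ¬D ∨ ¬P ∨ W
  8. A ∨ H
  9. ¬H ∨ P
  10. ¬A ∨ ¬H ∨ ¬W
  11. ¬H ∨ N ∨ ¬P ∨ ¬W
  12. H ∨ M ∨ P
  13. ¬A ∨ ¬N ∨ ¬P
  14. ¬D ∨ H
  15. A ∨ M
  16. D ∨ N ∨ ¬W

M = True; N = False; D = False; H = False; A = True; P = False; W = False

Set M = True.
  then (¬H ∨ ¬M) forces H = False.
  then (A ∨ H) forces A = True.
  then (¬D ∨ H) forces D = False.
Set N = False.
  then (D ∨ N ∨ ¬W) forces W = False.
Set P = False.
All clauses satisfied.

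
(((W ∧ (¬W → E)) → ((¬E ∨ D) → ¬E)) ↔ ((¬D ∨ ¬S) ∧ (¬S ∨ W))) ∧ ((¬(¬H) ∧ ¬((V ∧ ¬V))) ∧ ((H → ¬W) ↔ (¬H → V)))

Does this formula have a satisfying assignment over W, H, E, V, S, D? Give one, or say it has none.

W = False; H = True; E = False; V = True; S = False; D = False

  ((W ∧ (¬W → E)) → ((¬E ∨ D) → ¬E)) ↔ ((¬D ∨ ¬S) ∧ (¬S ∨ W)) = True
    (W ∧ (¬W → E)) → ((¬E ∨ D) → ¬E) = True
      W ∧ (¬W → E) = False
        ¬W → E = False
          ¬W = True
      (¬E ∨ D) → ¬E = True
        ¬E ∨ D = True
          ¬E = True
        ¬E = True
    (¬D ∨ ¬S) ∧ (¬S ∨ W) = True
      ¬D ∨ ¬S = True
        ¬D = True
        ¬S = True
      ¬S ∨ W = True
        ¬S = True
  (¬(¬H) ∧ ¬((V ∧ ¬V))) ∧ ((H → ¬W) ↔ (¬H → V)) = True
    ¬(¬H) ∧ ¬((V ∧ ¬V)) = True
      ¬(¬H) = True
        ¬H = False
      ¬((V ∧ ¬V)) = True
        V ∧ ¬V = False
          ¬V = False
    (H → ¬W) ↔ (¬H → V) = True
      H → ¬W = True
        ¬W = True
      ¬H → V = True
        ¬H = False
Both conjuncts True, so the formula holds.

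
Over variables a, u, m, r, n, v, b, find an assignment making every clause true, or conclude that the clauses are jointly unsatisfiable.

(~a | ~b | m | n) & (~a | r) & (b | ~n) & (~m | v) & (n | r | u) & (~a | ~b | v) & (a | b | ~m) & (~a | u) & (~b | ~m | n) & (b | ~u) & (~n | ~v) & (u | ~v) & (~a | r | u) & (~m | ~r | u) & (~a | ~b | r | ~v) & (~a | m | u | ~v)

a=F, u=T, m=F, r=T, n=F, v=T, b=T

Set a = False.
Set u = True.
  then (b | ~u) forces b = True.
Set m = False.
Set r = True.
Set n = False.
Set v = True.
All clauses satisfied.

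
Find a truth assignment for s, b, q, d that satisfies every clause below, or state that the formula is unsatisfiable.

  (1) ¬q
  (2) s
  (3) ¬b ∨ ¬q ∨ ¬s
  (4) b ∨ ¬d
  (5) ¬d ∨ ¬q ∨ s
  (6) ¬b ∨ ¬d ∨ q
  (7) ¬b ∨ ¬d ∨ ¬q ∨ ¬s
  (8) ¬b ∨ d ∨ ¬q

Unit clause (¬q) forces q = False.
Unit clause (s) forces s = True.
Set b = False.
  then (b ∨ ¬d) forces d = False.
All clauses satisfied.

s=T; b=F; q=F; d=F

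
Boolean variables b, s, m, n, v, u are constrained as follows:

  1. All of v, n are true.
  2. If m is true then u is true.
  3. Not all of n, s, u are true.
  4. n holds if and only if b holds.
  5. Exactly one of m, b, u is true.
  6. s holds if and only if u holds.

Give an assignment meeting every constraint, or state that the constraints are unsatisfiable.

b=T; s=F; m=F; n=T; v=T; u=F

  (1) {v, n}: all 2 true ✓
  (2) m=F ⇒ u: vacuous ✓
  (3) {n, s, u}: 1/3 true — not all ✓
  (4) n=T, b=T — same ✓
  (5) {m, b, u}: 1 true — exactly one ✓
  (6) s=F, u=F — same ✓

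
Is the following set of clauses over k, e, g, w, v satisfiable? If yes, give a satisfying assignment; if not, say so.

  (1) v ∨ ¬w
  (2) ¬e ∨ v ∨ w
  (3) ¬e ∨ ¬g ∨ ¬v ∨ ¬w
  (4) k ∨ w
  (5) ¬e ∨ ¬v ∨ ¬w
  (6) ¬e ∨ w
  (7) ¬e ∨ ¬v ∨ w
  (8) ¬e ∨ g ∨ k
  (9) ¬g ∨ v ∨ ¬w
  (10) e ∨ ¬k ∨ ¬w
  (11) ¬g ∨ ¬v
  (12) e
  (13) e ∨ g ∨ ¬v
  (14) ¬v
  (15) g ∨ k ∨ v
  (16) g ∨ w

Unsatisfiable

Case e = True:
  (¬e ∨ w) forces w = True.
  (v ∨ ¬w) forces v = True.
  Clause (¬e ∨ ¬v ∨ ¬w) is falsified — contradiction.
Case e = False:
  Clause (e) is falsified — contradiction.
Both cases fail, so the formula is unsatisfiable.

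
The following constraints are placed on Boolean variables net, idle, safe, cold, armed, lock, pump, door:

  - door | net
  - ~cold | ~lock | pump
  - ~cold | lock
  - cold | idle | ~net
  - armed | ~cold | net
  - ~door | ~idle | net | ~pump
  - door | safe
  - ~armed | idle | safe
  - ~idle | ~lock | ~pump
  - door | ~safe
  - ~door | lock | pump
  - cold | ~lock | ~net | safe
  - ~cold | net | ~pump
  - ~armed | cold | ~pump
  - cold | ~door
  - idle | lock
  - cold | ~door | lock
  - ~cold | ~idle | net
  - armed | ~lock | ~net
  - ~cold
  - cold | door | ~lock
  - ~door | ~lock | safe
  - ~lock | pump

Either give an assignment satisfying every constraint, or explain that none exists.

Case door = True:
  (cold | ~door) forces cold = True.
  Clause (~cold) is falsified — contradiction.
Case door = False:
  (door | net) forces net = True.
  (door | safe) forces safe = True.
  Clause (door | ~safe) is falsified — contradiction.
Both cases fail, so the formula is unsatisfiable.

Unsatisfiable — no assignment works.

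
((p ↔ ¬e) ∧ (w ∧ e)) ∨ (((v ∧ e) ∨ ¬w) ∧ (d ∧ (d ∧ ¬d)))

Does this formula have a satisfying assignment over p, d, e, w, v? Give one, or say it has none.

p: False, d: False, e: True, w: True, v: False

  ((p ↔ ¬e) ∧ (w ∧ e)) ∨ (((v ∧ e) ∨ ¬w) ∧ (d ∧ (d ∧ ¬d))) = True
    (p ↔ ¬e) ∧ (w ∧ e) = True
      p ↔ ¬e = True
        ¬e = False
      w ∧ e = True
    ((v ∧ e) ∨ ¬w) ∧ (d ∧ (d ∧ ¬d)) = False
      (v ∧ e) ∨ ¬w = False
        v ∧ e = False
        ¬w = False
      d ∧ (d ∧ ¬d) = False
        d ∧ ¬d = False
          ¬d = True
The formula evaluates to True.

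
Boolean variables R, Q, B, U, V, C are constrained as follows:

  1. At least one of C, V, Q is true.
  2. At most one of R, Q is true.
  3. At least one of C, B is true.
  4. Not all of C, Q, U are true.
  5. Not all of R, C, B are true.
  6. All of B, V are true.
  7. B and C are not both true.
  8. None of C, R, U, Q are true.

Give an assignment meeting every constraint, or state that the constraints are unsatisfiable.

R=F, Q=F, B=T, U=F, V=T, C=F

  (1) {C, V, Q}: 1 true — at least one ✓
  (2) {R, Q}: 0 true — at most one ✓
  (3) {C, B}: 1 true — at least one ✓
  (4) {C, Q, U}: 0/3 true — not all ✓
  (5) {R, C, B}: 1/3 true — not all ✓
  (6) {B, V}: all 2 true ✓
  (7) B=T, C=F — not both ✓
  (8) {C, R, U, Q}: 0 true — none ✓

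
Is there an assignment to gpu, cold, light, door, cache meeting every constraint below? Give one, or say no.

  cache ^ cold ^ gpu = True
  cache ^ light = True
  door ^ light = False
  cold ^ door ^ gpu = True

UNSATISFIABLE

Adding constraints 1, 2, 3, 4 mod 2: every variable appears an even number of times on the left, so the left side is 0.
But the right sides sum to 1 (mod 2). 0 ≠ 1 — the system is inconsistent.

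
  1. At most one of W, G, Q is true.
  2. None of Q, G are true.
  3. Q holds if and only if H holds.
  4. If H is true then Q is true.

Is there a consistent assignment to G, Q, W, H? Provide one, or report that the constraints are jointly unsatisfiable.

G = False, Q = False, W = False, H = False

  (1) {W, G, Q}: 0 true — at most one ✓
  (2) {Q, G}: 0 true — none ✓
  (3) Q=F, H=F — same ✓
  (4) H=F ⇒ Q: vacuous ✓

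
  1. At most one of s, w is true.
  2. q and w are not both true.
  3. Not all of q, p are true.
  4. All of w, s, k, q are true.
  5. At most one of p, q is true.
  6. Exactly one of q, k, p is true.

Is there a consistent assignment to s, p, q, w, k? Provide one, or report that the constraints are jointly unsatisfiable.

Case s = True:
  (1) with s=T forces w = False.
  Constraint (4) is violated (w=F) — contradiction.
Case s = False:
  Constraint (4) is violated (s=F) — contradiction.
Both cases fail — unsatisfiable.

UNSATISFIABLE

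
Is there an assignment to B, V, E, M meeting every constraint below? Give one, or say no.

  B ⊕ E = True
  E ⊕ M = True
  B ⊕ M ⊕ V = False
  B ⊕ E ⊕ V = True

B=T, V=F, E=F, M=T

B ⊕ E = T ⊕ F = True ✓
E ⊕ M = F ⊕ T = True ✓
B ⊕ M ⊕ V = T ⊕ T ⊕ F = False ✓
B ⊕ E ⊕ V = T ⊕ F ⊕ F = True ✓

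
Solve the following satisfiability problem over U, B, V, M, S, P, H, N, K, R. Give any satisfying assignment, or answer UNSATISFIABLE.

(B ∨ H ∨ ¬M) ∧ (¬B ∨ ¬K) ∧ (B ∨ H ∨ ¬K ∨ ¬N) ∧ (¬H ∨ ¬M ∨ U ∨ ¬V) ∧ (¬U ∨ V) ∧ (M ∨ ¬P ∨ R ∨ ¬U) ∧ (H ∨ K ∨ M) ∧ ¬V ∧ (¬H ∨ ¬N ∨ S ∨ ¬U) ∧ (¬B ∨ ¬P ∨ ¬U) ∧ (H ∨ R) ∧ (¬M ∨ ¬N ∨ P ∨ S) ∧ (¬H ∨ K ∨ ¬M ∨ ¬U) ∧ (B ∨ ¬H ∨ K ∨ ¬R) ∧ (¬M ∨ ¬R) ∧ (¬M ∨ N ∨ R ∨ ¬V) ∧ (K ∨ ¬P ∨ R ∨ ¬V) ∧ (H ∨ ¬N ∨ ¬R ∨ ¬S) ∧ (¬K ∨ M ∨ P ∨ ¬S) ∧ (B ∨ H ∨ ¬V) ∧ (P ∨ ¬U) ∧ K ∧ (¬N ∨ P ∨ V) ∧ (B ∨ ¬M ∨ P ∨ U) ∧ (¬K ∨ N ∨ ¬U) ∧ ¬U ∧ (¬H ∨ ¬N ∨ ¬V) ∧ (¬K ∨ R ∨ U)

U=F; B=F; V=F; M=F; S=F; P=F; H=T; N=F; K=T; R=T

Unit clause (¬V) forces V = False.
Unit clause (K) forces K = True.
Unit clause (¬U) forces U = False.
In (¬K ∨ R ∨ U) only R is left, so R = True.
In (¬B ∨ ¬K) only ¬B is left, so B = False.
In (¬M ∨ ¬R) only ¬M is left, so M = False.
Set S = False.
Set P = False.
  then (¬N ∨ P ∨ V) forces N = False.
Set H = True.
All clauses satisfied.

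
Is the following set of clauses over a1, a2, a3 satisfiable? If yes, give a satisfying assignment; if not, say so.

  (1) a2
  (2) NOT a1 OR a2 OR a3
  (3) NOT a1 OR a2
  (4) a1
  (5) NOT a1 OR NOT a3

a1 = True, a2 = True, a3 = False

Unit clause (a2) forces a2 = True.
Unit clause (a1) forces a1 = True.
In (NOT a1 OR NOT a3) only NOT a3 is left, so a3 = False.
Check each clause:
  (a2): a2 holds.
  (NOT a1 OR a2 OR a3): a2 holds.
  (NOT a1 OR a2): a2 holds.
  (a1): a1 holds.
  (NOT a1 OR NOT a3): NOT a3 holds.
All clauses satisfied.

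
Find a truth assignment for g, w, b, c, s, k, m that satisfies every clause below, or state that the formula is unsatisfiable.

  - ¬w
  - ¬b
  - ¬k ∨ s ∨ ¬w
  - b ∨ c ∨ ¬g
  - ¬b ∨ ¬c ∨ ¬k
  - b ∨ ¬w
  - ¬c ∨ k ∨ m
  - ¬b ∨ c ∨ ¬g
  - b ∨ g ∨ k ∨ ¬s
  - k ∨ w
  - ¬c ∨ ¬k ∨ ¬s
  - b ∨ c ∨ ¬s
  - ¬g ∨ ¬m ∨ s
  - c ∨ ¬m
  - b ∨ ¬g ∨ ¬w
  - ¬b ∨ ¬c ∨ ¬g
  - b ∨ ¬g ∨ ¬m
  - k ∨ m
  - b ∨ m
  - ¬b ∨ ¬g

g: False; w: False; b: False; c: True; s: False; k: True; m: True

Unit clause (¬w) forces w = False.
Unit clause (¬b) forces b = False.
In (k ∨ w) only k is left, so k = True.
In (b ∨ m) only m is left, so m = True.
In (c ∨ ¬m) only c is left, so c = True.
In (b ∨ ¬g ∨ ¬m) only ¬g is left, so g = False.
In (¬c ∨ ¬k ∨ ¬s) only ¬s is left, so s = False.
All clauses satisfied.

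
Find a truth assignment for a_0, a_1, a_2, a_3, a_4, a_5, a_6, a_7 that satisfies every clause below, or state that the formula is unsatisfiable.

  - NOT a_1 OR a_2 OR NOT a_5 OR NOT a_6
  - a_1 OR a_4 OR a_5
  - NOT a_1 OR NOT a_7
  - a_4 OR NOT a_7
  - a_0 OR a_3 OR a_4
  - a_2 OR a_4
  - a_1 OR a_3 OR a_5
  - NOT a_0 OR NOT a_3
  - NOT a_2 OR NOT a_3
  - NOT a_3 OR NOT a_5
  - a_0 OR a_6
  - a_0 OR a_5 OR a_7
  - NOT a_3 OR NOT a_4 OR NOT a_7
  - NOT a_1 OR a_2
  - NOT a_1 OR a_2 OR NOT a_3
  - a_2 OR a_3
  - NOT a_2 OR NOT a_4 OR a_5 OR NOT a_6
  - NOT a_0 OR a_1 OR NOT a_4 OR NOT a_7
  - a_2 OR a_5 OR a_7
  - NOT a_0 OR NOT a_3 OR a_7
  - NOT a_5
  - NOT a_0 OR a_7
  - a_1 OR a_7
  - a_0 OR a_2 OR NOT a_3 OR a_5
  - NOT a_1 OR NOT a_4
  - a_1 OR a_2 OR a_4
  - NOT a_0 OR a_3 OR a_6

Unsatisfiable

Case a_7 = True:
  (NOT a_1 OR NOT a_7) forces a_1 = False.
  (a_4 OR NOT a_7) forces a_4 = True.
  (NOT a_3 OR NOT a_4 OR NOT a_7) forces a_3 = False.
  (a_1 OR a_3 OR a_5) forces a_5 = True.
  Clause (NOT a_5) is falsified — contradiction.
Case a_7 = False:
  (NOT a_5) forces a_5 = False.
  (a_0 OR a_5 OR a_7) forces a_0 = True.
  Clause (NOT a_0 OR a_7) is falsified — contradiction.
Both cases fail, so the formula is unsatisfiable.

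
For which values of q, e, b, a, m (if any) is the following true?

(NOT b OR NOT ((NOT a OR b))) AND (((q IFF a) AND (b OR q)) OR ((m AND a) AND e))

q = True, e = True, b = False, a = True, m = True

  NOT b OR NOT ((NOT a OR b)) = True
    NOT b = True
    NOT ((NOT a OR b)) = True
      NOT a OR b = False
        NOT a = False
  ((q IFF a) AND (b OR q)) OR ((m AND a) AND e) = True
    (q IFF a) AND (b OR q) = True
      q IFF a = True
      b OR q = True
    (m AND a) AND e = True
      m AND a = True
Both conjuncts True, so the formula holds.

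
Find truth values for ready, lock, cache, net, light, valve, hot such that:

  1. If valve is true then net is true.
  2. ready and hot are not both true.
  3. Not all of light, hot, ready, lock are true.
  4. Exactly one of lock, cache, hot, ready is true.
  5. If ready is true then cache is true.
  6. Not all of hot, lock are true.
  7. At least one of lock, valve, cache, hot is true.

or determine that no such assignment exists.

ready = False, lock = False, cache = True, net = True, light = False, valve = False, hot = False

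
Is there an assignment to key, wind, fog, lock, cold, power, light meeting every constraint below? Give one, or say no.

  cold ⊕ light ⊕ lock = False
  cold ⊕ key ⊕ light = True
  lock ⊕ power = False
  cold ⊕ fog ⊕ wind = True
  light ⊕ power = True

key=F, wind=F, fog=F, lock=T, cold=T, power=T, light=F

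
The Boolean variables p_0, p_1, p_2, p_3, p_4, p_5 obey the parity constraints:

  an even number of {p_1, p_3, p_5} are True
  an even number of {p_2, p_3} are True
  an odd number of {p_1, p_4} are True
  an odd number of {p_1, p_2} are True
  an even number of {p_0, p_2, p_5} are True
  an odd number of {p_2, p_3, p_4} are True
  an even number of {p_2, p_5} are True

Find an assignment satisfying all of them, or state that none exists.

p_0 = False; p_1 = False; p_2 = True; p_3 = True; p_4 = True; p_5 = True

{p_1, p_3, p_5}: 2 true → even ✓
{p_2, p_3}: 2 true → even ✓
{p_1, p_4}: 1 true → odd ✓
{p_1, p_2}: 1 true → odd ✓
{p_0, p_2, p_5}: 2 true → even ✓
{p_2, p_3, p_4}: 3 true → odd ✓
{p_2, p_5}: 2 true → even ✓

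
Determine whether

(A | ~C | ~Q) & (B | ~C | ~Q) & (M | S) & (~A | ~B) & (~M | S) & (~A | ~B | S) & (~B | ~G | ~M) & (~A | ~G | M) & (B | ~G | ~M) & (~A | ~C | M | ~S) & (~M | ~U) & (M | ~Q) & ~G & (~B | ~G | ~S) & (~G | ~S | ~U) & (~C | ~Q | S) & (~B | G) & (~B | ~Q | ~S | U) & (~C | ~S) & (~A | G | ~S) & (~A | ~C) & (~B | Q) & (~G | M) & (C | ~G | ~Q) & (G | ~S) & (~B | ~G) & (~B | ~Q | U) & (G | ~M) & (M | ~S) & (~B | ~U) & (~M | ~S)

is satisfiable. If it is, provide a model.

Case S = True:
  (~G) forces G = False.
  Clause (G | ~S) is falsified — contradiction.
Case S = False:
  (M | S) forces M = True.
  Clause (~M | S) is falsified — contradiction.
Both cases fail, so the formula is unsatisfiable.

Unsatisfiable — no assignment works.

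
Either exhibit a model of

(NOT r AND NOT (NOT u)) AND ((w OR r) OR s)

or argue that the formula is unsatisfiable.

w = True, s = True, r = False, u = True

  NOT r AND NOT (NOT u) = True
    NOT r = True
    NOT (NOT u) = True
      NOT u = False
  (w OR r) OR s = True
    w OR r = True
Both conjuncts True, so the formula holds.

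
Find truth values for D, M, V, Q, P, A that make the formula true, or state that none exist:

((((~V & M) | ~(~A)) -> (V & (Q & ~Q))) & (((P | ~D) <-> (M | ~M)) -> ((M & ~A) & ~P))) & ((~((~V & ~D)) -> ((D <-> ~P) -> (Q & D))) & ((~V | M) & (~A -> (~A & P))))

UNSATISFIABLE

Case A = True: the formula simplifies to ((V & (Q & ~Q)) & ~(((P | ~D) <-> (M | ~M)))) & ((~((~V & ~D)) -> ((D <-> ~P) -> (Q & D))) & (~V | M)).
  Q = True: the conjunct ~Q is False.
  Q = False: the conjunct Q is False.
Case A = False: the formula simplifies to (((~V & M) -> (V & (Q & ~Q))) & (((P | ~D) <-> (M | ~M)) -> (M & ~P))) & ((~((~V & ~D)) -> ((D <-> ~P) -> (Q & D))) & ((~V | M) & P)).
  P = True: simplifies to (((~V & M) -> (V & (Q & ~Q))) & ~((M | ~M))) & ((~((~V & ~D)) -> (~D -> (Q & D))) & (~V | M)).
    M = True: the conjunct ~((M | ~M)) becomes ~((True | False)) = False.
    M = False: the conjunct ~((M | ~M)) becomes ~((False | True)) = False.
  P = False: the conjunct P is False.
Both cases fail — unsatisfiable.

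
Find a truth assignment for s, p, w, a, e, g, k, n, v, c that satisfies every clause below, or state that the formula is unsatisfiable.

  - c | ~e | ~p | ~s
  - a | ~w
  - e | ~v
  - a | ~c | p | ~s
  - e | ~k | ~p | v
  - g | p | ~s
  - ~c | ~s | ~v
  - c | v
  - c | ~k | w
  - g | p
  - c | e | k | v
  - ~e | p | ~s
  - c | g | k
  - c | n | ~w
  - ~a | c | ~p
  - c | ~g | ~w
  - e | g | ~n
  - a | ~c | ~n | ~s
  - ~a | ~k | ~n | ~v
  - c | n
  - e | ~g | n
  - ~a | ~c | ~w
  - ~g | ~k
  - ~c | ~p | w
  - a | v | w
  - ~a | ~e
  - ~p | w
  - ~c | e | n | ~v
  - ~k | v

s = True, p = False, w = False, a = True, e = False, g = True, k = False, n = True, v = False, c = True

Set s = True.
Set p = False.
  then (g | p | ~s) forces g = True.
  then (~e | p | ~s) forces e = False.
  then (e | ~g | n) forces n = True.
  then (~g | ~k) forces k = False.
  then (e | ~v) forces v = False.
  then (c | v) forces c = True.
  then (a | ~c | ~n | ~s) forces a = True.
  then (~a | ~c | ~w) forces w = False.
All clauses satisfied.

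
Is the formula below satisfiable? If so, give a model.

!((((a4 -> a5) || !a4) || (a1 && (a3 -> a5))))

a1=F, a3=T, a4=T, a5=F

  !((((a4 -> a5) || !a4) || (a1 && (a3 -> a5)))) = True
    ((a4 -> a5) || !a4) || (a1 && (a3 -> a5)) = False
      (a4 -> a5) || !a4 = False
        a4 -> a5 = False
        !a4 = False
      a1 && (a3 -> a5) = False
        a3 -> a5 = False
The formula evaluates to True.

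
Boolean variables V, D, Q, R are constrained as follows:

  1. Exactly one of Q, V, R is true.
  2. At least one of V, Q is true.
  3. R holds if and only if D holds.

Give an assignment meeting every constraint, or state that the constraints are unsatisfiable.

V = False, D = False, Q = True, R = False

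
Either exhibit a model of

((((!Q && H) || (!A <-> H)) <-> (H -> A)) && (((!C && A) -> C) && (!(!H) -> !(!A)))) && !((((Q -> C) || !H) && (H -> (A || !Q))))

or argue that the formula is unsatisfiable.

The formula is unsatisfiable.

Case H = True: the formula simplifies to (((!Q || !A) <-> A) && (((!C && A) -> C) && !(!A))) && !(((Q -> C) && (A || !Q))).
  A = True: simplifies to (!Q && (!C -> C)) && !((Q -> C)).
    C = True: the conjunct !((Q -> C)) becomes !((Q -> True)) = False.
    C = False: the conjunct !C -> C becomes !False -> False = False.
  A = False: the conjunct (!Q || !A) <-> A becomes (!Q || True) <-> False = False.
Case H = False: the conjunct !((((Q -> C) || !H) && (H -> (A || !Q)))) becomes !((True && True)) = False.
Both cases fail — unsatisfiable.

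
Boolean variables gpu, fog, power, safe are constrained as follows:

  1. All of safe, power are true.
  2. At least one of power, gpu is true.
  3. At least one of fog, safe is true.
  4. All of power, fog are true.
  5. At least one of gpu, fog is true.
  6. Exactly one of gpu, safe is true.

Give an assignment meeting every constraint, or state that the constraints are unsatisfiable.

gpu = False; fog = True; power = True; safe = True

  (1) {safe, power}: all 2 true ✓
  (2) {power, gpu}: 1 true — at least one ✓
  (3) {fog, safe}: 2 true — at least one ✓
  (4) {power, fog}: all 2 true ✓
  (5) {gpu, fog}: 1 true — at least one ✓
  (6) {gpu, safe}: 1 true — exactly one ✓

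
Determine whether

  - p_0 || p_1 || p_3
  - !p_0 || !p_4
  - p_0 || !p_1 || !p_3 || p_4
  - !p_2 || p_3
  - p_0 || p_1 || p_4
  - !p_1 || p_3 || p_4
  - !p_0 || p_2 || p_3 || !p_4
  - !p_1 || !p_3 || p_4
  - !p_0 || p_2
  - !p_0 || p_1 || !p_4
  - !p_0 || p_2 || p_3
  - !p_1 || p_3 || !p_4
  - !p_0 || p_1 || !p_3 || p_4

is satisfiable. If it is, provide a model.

p_0 = False, p_1 = True, p_2 = False, p_3 = True, p_4 = True

Try p_0 = True:
  (!p_0 || !p_4) forces p_4 = False.
  (!p_0 || p_2) forces p_2 = True.
  (!p_2 || p_3) forces p_3 = True.
  (!p_1 || !p_3 || p_4) forces p_1 = False.
  clause (!p_0 || p_1 || !p_3 || p_4) is falsified — backtrack.
So p_0 = False.
Set p_1 = True.
Set p_2 = False.
Try p_3 = False:
  (!p_1 || p_3 || p_4) forces p_4 = True.
  clause (!p_1 || p_3 || !p_4) is falsified — backtrack.
So p_3 = True.
  then (p_0 || !p_1 || !p_3 || p_4) forces p_4 = True.
All clauses satisfied.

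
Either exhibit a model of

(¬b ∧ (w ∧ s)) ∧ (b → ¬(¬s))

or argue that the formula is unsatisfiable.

w: True, b: False, s: True

  ¬b ∧ (w ∧ s) = True
    ¬b = True
    w ∧ s = True
  b → ¬(¬s) = True
    ¬(¬s) = True
      ¬s = False
Both conjuncts True, so the formula holds.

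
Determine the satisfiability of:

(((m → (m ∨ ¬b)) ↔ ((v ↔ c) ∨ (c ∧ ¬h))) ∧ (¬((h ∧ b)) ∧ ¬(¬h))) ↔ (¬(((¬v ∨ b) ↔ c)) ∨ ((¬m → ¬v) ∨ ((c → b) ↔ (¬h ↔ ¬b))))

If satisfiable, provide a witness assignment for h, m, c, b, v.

h = True, m = False, c = True, b = False, v = True

  (((m → (m ∨ ¬b)) ↔ ((v ↔ c) ∨ (c ∧ ¬h))) ∧ (¬((h ∧ b)) ∧ ¬(¬h))) ↔ (¬(((¬v ∨ b) ↔ c)) ∨ ((¬m → ¬v) ∨ ((c → b) ↔ (¬h ↔ ¬b)))) = True
    ((m → (m ∨ ¬b)) ↔ ((v ↔ c) ∨ (c ∧ ¬h))) ∧ (¬((h ∧ b)) ∧ ¬(¬h)) = True
      (m → (m ∨ ¬b)) ↔ ((v ↔ c) ∨ (c ∧ ¬h)) = True
        m → (m ∨ ¬b) = True
          m ∨ ¬b = True
            ¬b = True
        (v ↔ c) ∨ (c ∧ ¬h) = True
          v ↔ c = True
          c ∧ ¬h = False
            ¬h = False
      ¬((h ∧ b)) ∧ ¬(¬h) = True
        ¬((h ∧ b)) = True
          h ∧ b = False
        ¬(¬h) = True
          ¬h = False
    ¬(((¬v ∨ b) ↔ c)) ∨ ((¬m → ¬v) ∨ ((c → b) ↔ (¬h ↔ ¬b))) = True
      ¬(((¬v ∨ b) ↔ c)) = True
        (¬v ∨ b) ↔ c = False
          ¬v ∨ b = False
            ¬v = False
      (¬m → ¬v) ∨ ((c → b) ↔ (¬h ↔ ¬b)) = True
        ¬m → ¬v = False
          ¬m = True
          ¬v = False
        (c → b) ↔ (¬h ↔ ¬b) = True
          c → b = False
          ¬h ↔ ¬b = False
            ¬h = False
            ¬b = True
The formula evaluates to True.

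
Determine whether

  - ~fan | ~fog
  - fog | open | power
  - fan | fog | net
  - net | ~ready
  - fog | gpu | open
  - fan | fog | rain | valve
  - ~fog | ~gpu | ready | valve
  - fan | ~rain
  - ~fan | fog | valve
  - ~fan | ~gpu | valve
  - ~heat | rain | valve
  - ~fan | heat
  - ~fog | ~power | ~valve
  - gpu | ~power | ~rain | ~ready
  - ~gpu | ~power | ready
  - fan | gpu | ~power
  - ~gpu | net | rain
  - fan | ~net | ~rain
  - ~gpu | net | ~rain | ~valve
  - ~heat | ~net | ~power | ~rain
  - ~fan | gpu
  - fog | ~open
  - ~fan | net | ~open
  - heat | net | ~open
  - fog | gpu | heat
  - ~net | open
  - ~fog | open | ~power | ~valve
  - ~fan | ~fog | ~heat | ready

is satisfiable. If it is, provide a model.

gpu = True, net = True, open = True, power = True, ready = True, fog = True, heat = False, rain = False, fan = False, valve = False

Set gpu = True.
Set net = True.
  then (~net | open) forces open = True.
  then (fog | ~open) forces fog = True.
  then (~fan | ~fog) forces fan = False.
  then (fan | ~rain) forces rain = False.
Set power = True.
  then (~fog | ~power | ~valve) forces valve = False.
  then (~gpu | ~power | ready) forces ready = True.
  then (~heat | rain | valve) forces heat = False.
All clauses satisfied.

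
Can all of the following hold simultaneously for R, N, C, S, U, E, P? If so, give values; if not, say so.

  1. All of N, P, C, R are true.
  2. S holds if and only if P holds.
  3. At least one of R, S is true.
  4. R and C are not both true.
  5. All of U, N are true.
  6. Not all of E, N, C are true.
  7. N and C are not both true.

The formula is unsatisfiable.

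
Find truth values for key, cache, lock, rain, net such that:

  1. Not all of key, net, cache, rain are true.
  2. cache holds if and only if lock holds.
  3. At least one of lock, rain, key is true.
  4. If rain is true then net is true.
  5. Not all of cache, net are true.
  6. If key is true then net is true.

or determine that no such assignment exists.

key: False, cache: True, lock: True, rain: False, net: False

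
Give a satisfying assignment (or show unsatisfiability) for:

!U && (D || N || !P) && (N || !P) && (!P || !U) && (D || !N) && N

Unit clause (!U) forces U = False.
Unit clause (N) forces N = True.
In (D || !N) only D is left, so D = True.
Set P = False.
All clauses satisfied.

U=F, P=F, D=T, N=T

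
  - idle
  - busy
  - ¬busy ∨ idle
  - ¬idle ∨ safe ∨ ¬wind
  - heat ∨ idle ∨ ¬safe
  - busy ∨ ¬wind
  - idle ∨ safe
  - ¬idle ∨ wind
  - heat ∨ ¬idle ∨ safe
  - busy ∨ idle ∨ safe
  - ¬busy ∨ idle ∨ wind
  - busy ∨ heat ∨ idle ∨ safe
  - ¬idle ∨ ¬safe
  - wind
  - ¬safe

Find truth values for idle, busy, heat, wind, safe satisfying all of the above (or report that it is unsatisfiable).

Unsatisfiable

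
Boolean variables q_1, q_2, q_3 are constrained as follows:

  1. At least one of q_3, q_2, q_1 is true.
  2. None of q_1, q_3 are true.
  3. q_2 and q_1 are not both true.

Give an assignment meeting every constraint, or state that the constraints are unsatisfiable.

q_1: False, q_2: True, q_3: False

  (1) {q_3, q_2, q_1}: 1 true — at least one ✓
  (2) {q_1, q_3}: 0 true — none ✓
  (3) q_2=T, q_1=F — not both ✓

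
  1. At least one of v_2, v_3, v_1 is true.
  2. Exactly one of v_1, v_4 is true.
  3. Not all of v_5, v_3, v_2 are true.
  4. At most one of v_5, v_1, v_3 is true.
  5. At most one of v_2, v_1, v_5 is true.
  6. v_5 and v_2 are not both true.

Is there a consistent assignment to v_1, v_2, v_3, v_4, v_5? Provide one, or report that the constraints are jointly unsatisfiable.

v_1 = True, v_2 = False, v_3 = False, v_4 = False, v_5 = False

  (1) {v_2, v_3, v_1}: 1 true — at least one ✓
  (2) {v_1, v_4}: 1 true — exactly one ✓
  (3) {v_5, v_3, v_2}: 0/3 true — not all ✓
  (4) {v_5, v_1, v_3}: 1 true — at most one ✓
  (5) {v_2, v_1, v_5}: 1 true — at most one ✓
  (6) v_5=F, v_2=F — not both ✓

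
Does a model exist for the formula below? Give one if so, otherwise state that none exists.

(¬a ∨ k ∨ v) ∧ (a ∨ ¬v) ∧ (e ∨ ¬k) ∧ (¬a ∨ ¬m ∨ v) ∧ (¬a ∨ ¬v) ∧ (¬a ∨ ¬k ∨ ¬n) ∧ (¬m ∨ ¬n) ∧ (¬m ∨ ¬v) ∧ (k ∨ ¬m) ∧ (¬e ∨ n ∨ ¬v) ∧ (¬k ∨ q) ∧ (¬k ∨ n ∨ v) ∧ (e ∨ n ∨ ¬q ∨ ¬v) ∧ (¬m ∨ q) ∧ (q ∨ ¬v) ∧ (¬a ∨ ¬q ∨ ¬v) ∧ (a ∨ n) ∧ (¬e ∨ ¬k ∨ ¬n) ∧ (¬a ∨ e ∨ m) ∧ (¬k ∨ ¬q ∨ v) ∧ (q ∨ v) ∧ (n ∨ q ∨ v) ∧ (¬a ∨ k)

m = False, a = False, k = False, q = True, n = True, e = True, v = False

Try m = True:
  (¬m ∨ ¬n) forces n = False.
  (¬m ∨ ¬v) forces v = False.
  (¬a ∨ ¬m ∨ v) forces a = False.
  clause (a ∨ n) is falsified — backtrack.
So m = False.
Set a = False.
  then (a ∨ ¬v) forces v = False.
  then (a ∨ n) forces n = True.
  then (q ∨ v) forces q = True.
  then (¬k ∨ ¬q ∨ v) forces k = False.
Set e = True.
All clauses satisfied.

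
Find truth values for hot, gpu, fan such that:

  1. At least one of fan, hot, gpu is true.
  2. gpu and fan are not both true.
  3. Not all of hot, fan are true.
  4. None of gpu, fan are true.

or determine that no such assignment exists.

hot = True, gpu = False, fan = False

  (1) {fan, hot, gpu}: 1 true — at least one ✓
  (2) gpu=F, fan=F — not both ✓
  (3) {hot, fan}: 1/2 true — not all ✓
  (4) {gpu, fan}: 0 true — none ✓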